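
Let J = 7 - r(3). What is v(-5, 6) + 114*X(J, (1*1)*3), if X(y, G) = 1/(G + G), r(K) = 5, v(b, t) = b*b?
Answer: 44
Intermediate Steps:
v(b, t) = b²
J = 2 (J = 7 - 1*5 = 7 - 5 = 2)
X(y, G) = 1/(2*G)
v(-5, 6) + 114*X(J, (1*1)*3) = (-5)² + 114*(1/(2*(((1*1)*3)))) = 25 + 114*(1/(2*((1*3)))) = 25 + 114*((½)/3) = 25 + 114*((½)*(⅓)) = 25 + 114*(⅙) = 25 + 19 = 44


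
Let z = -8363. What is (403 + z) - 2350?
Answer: -10310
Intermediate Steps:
(403 + z) - 2350 = (403 - 8363) - 2350 = -7960 - 2350 = -10310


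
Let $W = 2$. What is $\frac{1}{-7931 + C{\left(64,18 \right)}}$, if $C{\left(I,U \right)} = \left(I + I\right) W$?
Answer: $- \frac{1}{7675} \approx -0.00013029$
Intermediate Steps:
$C{\left(I,U \right)} = 4 I$ ($C{\left(I,U \right)} = \left(I + I\right) 2 = 2 I 2 = 4 I$)
$\frac{1}{-7931 + C{\left(64,18 \right)}} = \frac{1}{-7931 + 4 \cdot 64} = \frac{1}{-7931 + 256} = \frac{1}{-7675} = - \frac{1}{7675}$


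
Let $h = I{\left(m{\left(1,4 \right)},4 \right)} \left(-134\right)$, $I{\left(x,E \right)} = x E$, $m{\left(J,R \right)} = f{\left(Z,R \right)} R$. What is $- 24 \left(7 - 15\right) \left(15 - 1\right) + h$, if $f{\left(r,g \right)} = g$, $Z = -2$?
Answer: $-5888$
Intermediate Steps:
$m{\left(J,R \right)} = R^{2}$ ($m{\left(J,R \right)} = R R = R^{2}$)
$I{\left(x,E \right)} = E x$
$h = -8576$ ($h = 4 \cdot 4^{2} \left(-134\right) = 4 \cdot 16 \left(-134\right) = 64 \left(-134\right) = -8576$)
$- 24 \left(7 - 15\right) \left(15 - 1\right) + h = - 24 \left(7 - 15\right) \left(15 - 1\right) - 8576 = - 24 \left(\left(-8\right) 14\right) - 8576 = \left(-24\right) \left(-112\right) - 8576 = 2688 - 8576 = -5888$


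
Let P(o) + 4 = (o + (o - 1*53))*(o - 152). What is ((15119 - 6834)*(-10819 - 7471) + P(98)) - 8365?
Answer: -151548741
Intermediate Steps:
P(o) = -4 + (-152 + o)*(-53 + 2*o) (P(o) = -4 + (o + (o - 1*53))*(o - 152) = -4 + (o + (o - 53))*(-152 + o) = -4 + (o + (-53 + o))*(-152 + o) = -4 + (-53 + 2*o)*(-152 + o) = -4 + (-152 + o)*(-53 + 2*o))
((15119 - 6834)*(-10819 - 7471) + P(98)) - 8365 = ((15119 - 6834)*(-10819 - 7471) + (8052 - 357*98 + 2*98²)) - 8365 = (8285*(-18290) + (8052 - 34986 + 2*9604)) - 8365 = (-151532650 + (8052 - 34986 + 19208)) - 8365 = (-151532650 - 7726) - 8365 = -151540376 - 8365 = -151548741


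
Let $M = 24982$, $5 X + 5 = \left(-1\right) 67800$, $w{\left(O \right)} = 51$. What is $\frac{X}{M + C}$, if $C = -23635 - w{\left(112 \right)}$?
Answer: $- \frac{13561}{1296} \approx -10.464$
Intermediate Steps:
$X = -13561$ ($X = -1 + \frac{\left(-1\right) 67800}{5} = -1 + \frac{1}{5} \left(-67800\right) = -1 - 13560 = -13561$)
$C = -23686$ ($C = -23635 - 51 = -23686$)
$\frac{X}{M + C} = - \frac{13561}{24982 - 23686} = - \frac{13561}{1296}$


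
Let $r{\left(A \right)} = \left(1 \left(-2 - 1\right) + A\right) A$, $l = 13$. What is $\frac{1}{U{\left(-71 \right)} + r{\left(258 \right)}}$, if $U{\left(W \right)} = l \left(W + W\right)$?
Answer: $\frac{1}{63944} \approx 1.5639 \cdot 10^{-5}$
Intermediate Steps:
$r{\left(A \right)} = A \left(-3 + A\right)$ ($r{\left(A \right)} = \left(1 \left(-3\right) + A\right) A = \left(-3 + A\right) A = A \left(-3 + A\right)$)
$U{\left(W \right)} = 26 W$ ($U{\left(W \right)} = 13 \left(W + W\right) = 13 \cdot 2 W = 26 W$)
$\frac{1}{U{\left(-71 \right)} + r{\left(258 \right)}} = \frac{1}{26 \left(-71\right) + 258 \left(-3 + 258\right)} = \frac{1}{-1846 + 258 \cdot 255} = \frac{1}{-1846 + 65790} = \frac{1}{63944}$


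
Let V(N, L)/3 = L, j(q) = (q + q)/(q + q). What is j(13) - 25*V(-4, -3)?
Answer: 226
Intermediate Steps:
j(q) = 1 (j(q) = (2*q)/((2*q)) = (2*q)*(1/(2*q)) = 1)
V(N, L) = 3*L
j(13) - 25*V(-4, -3) = 1 - 75*(-3) = 1 - 25*(-9) = 1 + 225 = 226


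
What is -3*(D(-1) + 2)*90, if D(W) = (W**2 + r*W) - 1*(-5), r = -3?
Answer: -2970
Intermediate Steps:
D(W) = 5 + W**2 - 3*W (D(W) = (W**2 - 3*W) - 1*(-5) = (W**2 - 3*W) + 5 = 5 + W**2 - 3*W)
-3*(D(-1) + 2)*90 = -3*((5 + (-1)**2 - 3*(-1)) + 2)*90 = -3*((5 + 1 + 3) + 2)*90 = -3*(9 + 2)*90 = -3*11*90 = -33*90 = -2970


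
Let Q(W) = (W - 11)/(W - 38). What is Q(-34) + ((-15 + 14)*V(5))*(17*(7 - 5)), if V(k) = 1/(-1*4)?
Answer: 73/8 ≈ 9.1250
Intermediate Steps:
V(k) = -¼ (V(k) = 1/(-4) = -¼)
Q(W) = (-11 + W)/(-38 + W)
Q(-34) + ((-15 + 14)*V(5))*(17*(7 - 5)) = (-11 - 34)/(-38 - 34) + ((-15 + 14)*(-¼))*(17*(7 - 5)) = -45/(-72) + (-1*(-¼))*(17*2) = -1/72*(-45) + (¼)*34 = 5/8 + 17/2 = 73/8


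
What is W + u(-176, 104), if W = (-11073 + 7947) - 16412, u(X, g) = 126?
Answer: -19412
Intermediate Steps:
W = -19538 (W = -3126 - 16412 = -19538)
W + u(-176, 104) = -19538 + 126 = -19412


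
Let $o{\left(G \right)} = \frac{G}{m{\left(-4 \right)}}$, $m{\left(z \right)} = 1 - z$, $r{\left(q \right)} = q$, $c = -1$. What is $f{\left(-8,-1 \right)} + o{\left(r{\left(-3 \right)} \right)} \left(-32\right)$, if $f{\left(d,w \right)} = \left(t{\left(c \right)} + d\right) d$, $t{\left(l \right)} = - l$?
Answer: $\frac{376}{5} \approx 75.2$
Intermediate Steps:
$f{\left(d,w \right)} = d \left(1 + d\right)$ ($f{\left(d,w \right)} = \left(\left(-1\right) \left(-1\right) + d\right) d = \left(1 + d\right) d = d \left(1 + d\right)$)
$o{\left(G \right)} = \frac{G}{5}$ ($o{\left(G \right)} = \frac{G}{1 - -4} = \frac{G}{1 + 4} = \frac{G}{5}$)
$f{\left(-8,-1 \right)} + o{\left(r{\left(-3 \right)} \right)} \left(-32\right) = - 8 \left(1 - 8\right) + \frac{1}{5} \left(-3\right) \left(-32\right) = \left(-8\right) \left(-7\right) - - \frac{96}{5} = 56 + \frac{96}{5} = \frac{376}{5}$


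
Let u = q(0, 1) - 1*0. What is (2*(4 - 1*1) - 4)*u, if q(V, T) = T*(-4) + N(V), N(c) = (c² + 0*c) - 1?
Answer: -10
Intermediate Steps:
N(c) = -1 + c² (N(c) = (c² + 0) - 1 = c² - 1 = -1 + c²)
q(V, T) = -1 + V² - 4*T (q(V, T) = T*(-4) + (-1 + V²) = -4*T + (-1 + V²) = -1 + V² - 4*T)
u = -5 (u = (-1 + 0² - 4*1) - 1*0 = (-1 + 0 - 4) + 0 = -5 + 0 = -5)
(2*(4 - 1*1) - 4)*u = (2*(4 - 1*1) - 4)*(-5) = (2*(4 - 1) - 4)*(-5) = (2*3 - 4)*(-5) = (6 - 4)*(-5) = 2*(-5) = -10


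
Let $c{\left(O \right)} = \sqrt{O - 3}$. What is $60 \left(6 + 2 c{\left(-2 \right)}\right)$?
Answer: $360 + 120 i \sqrt{5} \approx 360.0 + 268.33 i$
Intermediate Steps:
$c{\left(O \right)} = \sqrt{-3 + O}$
$60 \left(6 + 2 c{\left(-2 \right)}\right) = 60 \left(6 + 2 \sqrt{-3 - 2}\right) = 60 \left(6 + 2 \sqrt{-5}\right) = 60 \left(6 + 2 i \sqrt{5}\right) = 360 + 120 i \sqrt{5}$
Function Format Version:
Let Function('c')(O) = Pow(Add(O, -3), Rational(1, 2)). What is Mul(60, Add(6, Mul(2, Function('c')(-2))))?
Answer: Add(360, Mul(120, I, Pow(5, Rational(1, 2)))) ≈ Add(360.00, Mul(268.33, I))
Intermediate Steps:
Function('c')(O) = Pow(Add(-3, O), Rational(1, 2))
Mul(60, Add(6, Mul(2, Function('c')(-2)))) = Mul(60, Add(6, Mul(2, Pow(Add(-3, -2), Rational(1, 2))))) = Mul(60, Add(6, Mul(2, Pow(-5, Rational(1, 2))))) = Mul(60, Add(6, Mul(2, Mul(I, Pow(5, Rational(1, 2)))))) = Mul(60, Add(6, Mul(2, I, Pow(5, Rational(1, 2))))) = Add(360, Mul(120, I, Pow(5, Rational(1, 2))))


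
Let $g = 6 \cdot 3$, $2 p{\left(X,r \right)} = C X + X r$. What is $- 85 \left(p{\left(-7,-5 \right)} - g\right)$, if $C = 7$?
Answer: $2125$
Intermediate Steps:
$p{\left(X,r \right)} = \frac{7 X}{2} + \frac{X r}{2}$ ($p{\left(X,r \right)} = \frac{7 X + X r}{2} = \frac{7 X}{2} + \frac{X r}{2}$)
$g = 18$
$- 85 \left(p{\left(-7,-5 \right)} - g\right) = - 85 \left(\frac{1}{2} \left(-7\right) \left(7 - 5\right) - 18\right) = - 85 \left(\frac{1}{2} \left(-7\right) 2 - 18\right) = - 85 \left(-7 - 18\right) = \left(-85\right) \left(-25\right) = 2125$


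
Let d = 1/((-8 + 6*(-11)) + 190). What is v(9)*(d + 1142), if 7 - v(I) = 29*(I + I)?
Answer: -68223595/116 ≈ -5.8813e+5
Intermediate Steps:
d = 1/116 (d = 1/((-8 - 66) + 190) = 1/(-74 + 190) = 1/116 ≈ 0.0086207)
v(I) = 7 - 58*I (v(I) = 7 - 29*(I + I) = 7 - 29*2*I = 7 - 58*I)
v(9)*(d + 1142) = (7 - 58*9)*(1/116 + 1142) = (7 - 522)*(132473/116) = -515*132473/116 = -68223595/116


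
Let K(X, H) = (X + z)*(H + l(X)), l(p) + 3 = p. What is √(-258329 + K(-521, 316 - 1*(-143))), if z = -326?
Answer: 3*I*√22586 ≈ 450.86*I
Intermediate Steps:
l(p) = -3 + p
K(X, H) = (-326 + X)*(-3 + H + X) (K(X, H) = (X - 326)*(H + (-3 + X)) = (-326 + X)*(-3 + H + X))
√(-258329 + K(-521, 316 - 1*(-143))) = √(-258329 + (978 + (-521)² - 329*(-521) - 326*(316 - 1*(-143)) + (316 - 1*(-143))*(-521))) = √(-258329 + (978 + 271441 + 171409 - 326*(316 + 143) + (316 + 143)*(-521))) = √(-258329 + (978 + 271441 + 171409 - 326*459 + 459*(-521))) = √(-258329 + (978 + 271441 + 171409 - 149634 - 239139)) = √(-258329 + 55055) = √(-203274) = 3*I*√22586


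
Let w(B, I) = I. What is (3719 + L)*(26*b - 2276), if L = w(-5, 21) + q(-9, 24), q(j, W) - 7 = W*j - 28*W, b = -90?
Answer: -13197144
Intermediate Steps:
q(j, W) = 7 - 28*W + W*j (q(j, W) = 7 + (W*j - 28*W) = 7 + (-28*W + W*j) = 7 - 28*W + W*j)
L = -860 (L = 21 + (7 - 28*24 + 24*(-9)) = 21 + (7 - 672 - 216) = 21 - 881 = -860)
(3719 + L)*(26*b - 2276) = (3719 - 860)*(26*(-90) - 2276) = 2859*(-2340 - 2276) = 2859*(-4616) = -13197144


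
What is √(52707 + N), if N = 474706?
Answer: 23*√997 ≈ 726.23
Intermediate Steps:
√(52707 + N) = √(52707 + 474706) = √527413 = 23*√997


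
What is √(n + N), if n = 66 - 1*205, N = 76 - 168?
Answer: I*√231 ≈ 15.199*I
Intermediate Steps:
N = -92
n = -139 (n = 66 - 205 = -139)
√(n + N) = √(-139 - 92) = √(-231) = I*√231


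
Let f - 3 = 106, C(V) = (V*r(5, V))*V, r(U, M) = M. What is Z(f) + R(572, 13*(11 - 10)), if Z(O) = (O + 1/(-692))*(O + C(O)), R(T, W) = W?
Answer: 48844191461/346 ≈ 1.4117e+8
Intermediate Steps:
C(V) = V**3 (C(V) = (V*V)*V = V**2*V = V**3)
f = 109 (f = 3 + 106 = 109)
Z(O) = (-1/692 + O)*(O + O**3) (Z(O) = (O + 1/(-692))*(O + O**3) = (O - 1/692)*(O + O**3) = (-1/692 + O)*(O + O**3))
Z(f) + R(572, 13*(11 - 10)) = 109*(-1/692 + 109 + 109**3 - 1/692*109**2) + 13*(11 - 10) = 109*(-1/692 + 109 + 1295029 - 1/692*11881) + 13*1 = 109*(-1/692 + 109 + 1295029 - 11881/692) + 13 = 109*(448111807/346) + 13 = 48844186963/346 + 13 = 48844191461/346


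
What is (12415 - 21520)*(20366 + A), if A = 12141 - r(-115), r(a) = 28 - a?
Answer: -294674220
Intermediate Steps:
A = 11998 (A = 12141 - (28 - 1*(-115)) = 12141 - (28 + 115) = 12141 - 1*143 = 12141 - 143 = 11998)
(12415 - 21520)*(20366 + A) = (12415 - 21520)*(20366 + 11998) = -9105*32364 = -294674220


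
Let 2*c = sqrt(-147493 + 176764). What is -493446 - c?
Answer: -493446 - sqrt(29271)/2 ≈ -4.9353e+5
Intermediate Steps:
c = sqrt(29271)/2 (c = sqrt(-147493 + 176764)/2 = sqrt(29271)/2 ≈ 85.544)
-493446 - c = -493446 - sqrt(29271)/2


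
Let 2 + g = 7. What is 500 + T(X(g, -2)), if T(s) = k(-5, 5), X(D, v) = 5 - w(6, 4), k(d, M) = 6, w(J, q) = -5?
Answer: 506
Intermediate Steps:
g = 5 (g = -2 + 7 = 5)
X(D, v) = 10 (X(D, v) = 5 - 1*(-5) = 5 + 5 = 10)
T(s) = 6
500 + T(X(g, -2)) = 500 + 6 = 506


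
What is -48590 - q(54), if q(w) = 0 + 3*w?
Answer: -48752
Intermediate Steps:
q(w) = 3*w
-48590 - q(54) = -48590 - 3*54 = -48590 - 1*162 = -48590 - 162 = -48752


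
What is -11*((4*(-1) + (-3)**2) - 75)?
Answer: 770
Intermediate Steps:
-11*((4*(-1) + (-3)**2) - 75) = -11*((-4 + 9) - 75) = -11*(5 - 75) = -11*(-70) = -1*(-770) = 770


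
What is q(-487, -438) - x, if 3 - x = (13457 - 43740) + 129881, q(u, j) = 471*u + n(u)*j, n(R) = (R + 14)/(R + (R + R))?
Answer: -63272892/487 ≈ -1.2992e+5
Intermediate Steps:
n(R) = (14 + R)/(3*R) (n(R) = (14 + R)/(R + 2*R) = (14 + R)/((3*R)) = (14 + R)*(1/(3*R)) = (14 + R)/(3*R))
q(u, j) = 471*u + j*(14 + u)/(3*u) (q(u, j) = 471*u + ((14 + u)/(3*u))*j = 471*u + j*(14 + u)/(3*u))
x = -99595 (x = 3 - ((13457 - 43740) + 129881) = 3 - (-30283 + 129881) = 3 - 1*99598 = 3 - 99598 = -99595)
q(-487, -438) - x = (⅓)*(1413*(-487)² - 438*(14 - 487))/(-487) - 1*(-99595) = (⅓)*(-1/487)*(1413*237169 - 438*(-473)) + 99595 = (⅓)*(-1/487)*(335119797 + 207174) + 99595 = (⅓)*(-1/487)*335326971 + 99595 = -111775657/487 + 99595 = -63272892/487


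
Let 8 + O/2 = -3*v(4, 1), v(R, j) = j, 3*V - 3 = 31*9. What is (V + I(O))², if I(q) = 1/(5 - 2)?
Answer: 80089/9 ≈ 8898.8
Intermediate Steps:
V = 94 (V = 1 + (31*9)/3 = 1 + (⅓)*279 = 1 + 93 = 94)
O = -22 (O = -16 + 2*(-3*1) = -16 + 2*(-3) = -16 - 6 = -22)
I(q) = ⅓ (I(q) = 1/3 = ⅓)
(V + I(O))² = (94 + ⅓)² = (283/3)² = 80089/9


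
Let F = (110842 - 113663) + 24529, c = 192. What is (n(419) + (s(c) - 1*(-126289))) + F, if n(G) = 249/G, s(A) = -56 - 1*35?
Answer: 61972863/419 ≈ 1.4791e+5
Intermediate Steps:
s(A) = -91 (s(A) = -56 - 35 = -91)
F = 21708 (F = -2821 + 24529 = 21708)
(n(419) + (s(c) - 1*(-126289))) + F = (249/419 + (-91 - 1*(-126289))) + 21708 = (249*(1/419) + (-91 + 126289)) + 21708 = (249/419 + 126198) + 21708 = 52877211/419 + 21708 = 61972863/419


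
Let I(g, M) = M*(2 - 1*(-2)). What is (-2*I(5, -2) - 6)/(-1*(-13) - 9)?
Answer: 5/2 ≈ 2.5000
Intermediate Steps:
I(g, M) = 4*M (I(g, M) = M*(2 + 2) = M*4 = 4*M)
(-2*I(5, -2) - 6)/(-1*(-13) - 9) = (-8*(-2) - 6)/(-1*(-13) - 9) = (-2*(-8) - 6)/(13 - 9) = (16 - 6)/4 = (1/4)*10 = 5/2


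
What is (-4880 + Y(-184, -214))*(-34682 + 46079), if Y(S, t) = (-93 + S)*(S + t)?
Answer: 1200856302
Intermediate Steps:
(-4880 + Y(-184, -214))*(-34682 + 46079) = (-4880 + ((-184)² - 93*(-184) - 93*(-214) - 184*(-214)))*(-34682 + 46079) = (-4880 + (33856 + 17112 + 19902 + 39376))*11397 = (-4880 + 110246)*11397 = 105366*11397 = 1200856302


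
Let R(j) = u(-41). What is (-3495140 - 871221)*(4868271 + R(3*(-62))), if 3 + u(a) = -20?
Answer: -21256528205528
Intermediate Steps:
u(a) = -23 (u(a) = -3 - 20 = -23)
R(j) = -23
(-3495140 - 871221)*(4868271 + R(3*(-62))) = (-3495140 - 871221)*(4868271 - 23) = -4366361*4868248 = -21256528205528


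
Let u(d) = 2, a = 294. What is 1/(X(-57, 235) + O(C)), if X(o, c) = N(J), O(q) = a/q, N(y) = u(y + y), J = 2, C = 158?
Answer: 79/305 ≈ 0.25902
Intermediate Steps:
N(y) = 2
O(q) = 294/q
X(o, c) = 2
1/(X(-57, 235) + O(C)) = 1/(2 + 294/158) = 1/(2 + 294*(1/158)) = 1/(2 + 147/79) = 1/(305/79) = 79/305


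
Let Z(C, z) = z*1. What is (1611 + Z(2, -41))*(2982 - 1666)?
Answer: 2066120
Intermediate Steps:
Z(C, z) = z
(1611 + Z(2, -41))*(2982 - 1666) = (1611 - 41)*(2982 - 1666) = 1570*1316 = 2066120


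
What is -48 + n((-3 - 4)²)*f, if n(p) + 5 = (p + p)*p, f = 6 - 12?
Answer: -28830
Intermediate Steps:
f = -6
n(p) = -5 + 2*p² (n(p) = -5 + (p + p)*p = -5 + (2*p)*p = -5 + 2*p²)
-48 + n((-3 - 4)²)*f = -48 + (-5 + 2*((-3 - 4)²)²)*(-6) = -48 + (-5 + 2*((-7)²)²)*(-6) = -48 + (-5 + 2*49²)*(-6) = -48 + (-5 + 2*2401)*(-6) = -48 + (-5 + 4802)*(-6) = -48 + 4797*(-6) = -48 - 28782 = -28830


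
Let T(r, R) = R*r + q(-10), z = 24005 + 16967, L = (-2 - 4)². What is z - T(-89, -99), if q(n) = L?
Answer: 32125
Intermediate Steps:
L = 36 (L = (-6)² = 36)
q(n) = 36
z = 40972
T(r, R) = 36 + R*r (T(r, R) = R*r + 36 = 36 + R*r)
z - T(-89, -99) = 40972 - (36 - 99*(-89)) = 40972 - (36 + 8811) = 40972 - 1*8847 = 40972 - 8847 = 32125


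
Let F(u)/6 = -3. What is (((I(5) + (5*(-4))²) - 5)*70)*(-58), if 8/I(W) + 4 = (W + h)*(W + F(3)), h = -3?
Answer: -4807852/3 ≈ -1.6026e+6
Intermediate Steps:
F(u) = -18 (F(u) = 6*(-3) = -18)
I(W) = 8/(-4 + (-18 + W)*(-3 + W)) (I(W) = 8/(-4 + (W - 3)*(W - 18)) = 8/(-4 + (-3 + W)*(-18 + W)) = 8/(-4 + (-18 + W)*(-3 + W)))
(((I(5) + (5*(-4))²) - 5)*70)*(-58) = (((8/(50 + 5² - 21*5) + (5*(-4))²) - 5)*70)*(-58) = (((8/(50 + 25 - 105) + (-20)²) - 5)*70)*(-58) = (((8/(-30) + 400) - 5)*70)*(-58) = (((8*(-1/30) + 400) - 5)*70)*(-58) = (((-4/15 + 400) - 5)*70)*(-58) = ((5996/15 - 5)*70)*(-58) = ((5921/15)*70)*(-58) = (82894/3)*(-58) = -4807852/3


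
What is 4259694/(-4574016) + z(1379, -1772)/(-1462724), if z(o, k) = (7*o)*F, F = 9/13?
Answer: -3391550549665/3624033280608 ≈ -0.93585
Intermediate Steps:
F = 9/13 (F = 9*(1/13) = 9/13 ≈ 0.69231)
z(o, k) = 63*o/13 (z(o, k) = (7*o)*(9/13) = 63*o/13)
4259694/(-4574016) + z(1379, -1772)/(-1462724) = 4259694/(-4574016) + ((63/13)*1379)/(-1462724) = 4259694*(-1/4574016) + (86877/13)*(-1/1462724) = -709949/762336 - 86877/19015412 = -3391550549665/3624033280608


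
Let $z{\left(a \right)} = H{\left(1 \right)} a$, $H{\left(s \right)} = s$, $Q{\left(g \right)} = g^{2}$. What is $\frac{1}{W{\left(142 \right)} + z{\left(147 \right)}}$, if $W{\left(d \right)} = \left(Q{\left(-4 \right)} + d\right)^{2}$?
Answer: $\frac{1}{25111} \approx 3.9823 \cdot 10^{-5}$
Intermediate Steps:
$W{\left(d \right)} = \left(16 + d\right)^{2}$ ($W{\left(d \right)} = \left(\left(-4\right)^{2} + d\right)^{2} = \left(16 + d\right)^{2}$)
$z{\left(a \right)} = a$ ($z{\left(a \right)} = 1 a = a$)
$\frac{1}{W{\left(142 \right)} + z{\left(147 \right)}} = \frac{1}{\left(16 + 142\right)^{2} + 147} = \frac{1}{158^{2} + 147} = \frac{1}{24964 + 147} = \frac{1}{25111}$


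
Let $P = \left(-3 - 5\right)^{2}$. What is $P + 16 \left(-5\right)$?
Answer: $-16$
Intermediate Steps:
$P = 64$ ($P = \left(-3 + \left(-5 + 0\right)\right)^{2} = \left(-3 - 5\right)^{2} = \left(-8\right)^{2} = 64$)
$P + 16 \left(-5\right) = 64 + 16 \left(-5\right) = 64 - 80 = -16$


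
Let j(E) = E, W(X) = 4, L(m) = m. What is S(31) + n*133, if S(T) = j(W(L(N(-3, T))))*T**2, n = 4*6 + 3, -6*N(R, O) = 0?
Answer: 7435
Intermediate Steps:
N(R, O) = 0 (N(R, O) = -1/6*0 = 0)
n = 27 (n = 24 + 3 = 27)
S(T) = 4*T**2
S(31) + n*133 = 4*31**2 + 27*133 = 4*961 + 3591 = 3844 + 3591 = 7435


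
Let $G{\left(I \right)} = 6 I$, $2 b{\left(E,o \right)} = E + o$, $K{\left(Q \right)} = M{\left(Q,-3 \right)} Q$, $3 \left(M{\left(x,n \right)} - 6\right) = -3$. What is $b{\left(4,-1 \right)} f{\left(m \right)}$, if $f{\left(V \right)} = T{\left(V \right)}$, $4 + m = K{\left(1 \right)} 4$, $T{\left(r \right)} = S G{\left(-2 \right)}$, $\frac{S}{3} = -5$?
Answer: $270$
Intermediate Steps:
$S = -15$ ($S = 3 \left(-5\right) = -15$)
$M{\left(x,n \right)} = 5$ ($M{\left(x,n \right)} = 6 + \frac{1}{3} \left(-3\right) = 6 - 1 = 5$)
$K{\left(Q \right)} = 5 Q$
$b{\left(E,o \right)} = \frac{E}{2} + \frac{o}{2}$ ($b{\left(E,o \right)} = \frac{E + o}{2} = \frac{E}{2} + \frac{o}{2}$)
$T{\left(r \right)} = 180$ ($T{\left(r \right)} = - 15 \cdot 6 \left(-2\right) = \left(-15\right) \left(-12\right) = 180$)
$m = 16$ ($m = -4 + 5 \cdot 1 \cdot 4 = -4 + 5 \cdot 4 = -4 + 20 = 16$)
$f{\left(V \right)} = 180$
$b{\left(4,-1 \right)} f{\left(m \right)} = \left(\frac{1}{2} \cdot 4 + \frac{1}{2} \left(-1\right)\right) 180 = \left(2 - \frac{1}{2}\right) 180 = \frac{3}{2} \cdot 180 = 270$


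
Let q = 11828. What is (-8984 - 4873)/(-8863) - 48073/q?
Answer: -262170403/104831564 ≈ -2.5009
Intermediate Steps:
(-8984 - 4873)/(-8863) - 48073/q = (-8984 - 4873)/(-8863) - 48073/11828 = -13857*(-1/8863) - 48073*1/11828 = 13857/8863 - 48073/11828 = -262170403/104831564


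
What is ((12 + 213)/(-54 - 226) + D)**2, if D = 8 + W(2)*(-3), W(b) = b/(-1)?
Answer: 546121/3136 ≈ 174.15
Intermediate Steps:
W(b) = -b (W(b) = b*(-1) = -b)
D = 14 (D = 8 - 1*2*(-3) = 8 - 2*(-3) = 8 + 6 = 14)
((12 + 213)/(-54 - 226) + D)**2 = ((12 + 213)/(-54 - 226) + 14)**2 = (225/(-280) + 14)**2 = (225*(-1/280) + 14)**2 = (-45/56 + 14)**2 = (739/56)**2 = 546121/3136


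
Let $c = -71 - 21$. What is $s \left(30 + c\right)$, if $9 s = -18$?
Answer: $124$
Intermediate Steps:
$s = -2$ ($s = \frac{1}{9} \left(-18\right) = -2$)
$c = -92$
$s \left(30 + c\right) = - 2 \left(30 - 92\right) = \left(-2\right) \left(-62\right) = 124$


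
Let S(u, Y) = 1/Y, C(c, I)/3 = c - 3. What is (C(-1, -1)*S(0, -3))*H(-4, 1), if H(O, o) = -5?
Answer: -20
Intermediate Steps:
C(c, I) = -9 + 3*c (C(c, I) = 3*(c - 3) = 3*(-3 + c) = -9 + 3*c)
(C(-1, -1)*S(0, -3))*H(-4, 1) = ((-9 + 3*(-1))/(-3))*(-5) = ((-9 - 3)*(-⅓))*(-5) = -12*(-⅓)*(-5) = 4*(-5) = -20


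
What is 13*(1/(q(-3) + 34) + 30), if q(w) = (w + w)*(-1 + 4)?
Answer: 6253/16 ≈ 390.81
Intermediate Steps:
q(w) = 6*w (q(w) = (2*w)*3 = 6*w)
13*(1/(q(-3) + 34) + 30) = 13*(1/(6*(-3) + 34) + 30) = 13*(1/(-18 + 34) + 30) = 13*(1/16 + 30) = 13*(481/16) = 6253/16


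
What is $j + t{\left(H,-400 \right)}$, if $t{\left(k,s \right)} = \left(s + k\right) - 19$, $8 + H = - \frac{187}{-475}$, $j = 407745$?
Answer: $\frac{193476237}{475} \approx 4.0732 \cdot 10^{5}$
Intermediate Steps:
$H = - \frac{3613}{475}$ ($H = -8 - \frac{187}{-475} = -8 - - \frac{187}{475} = -8 + \frac{187}{475} = - \frac{3613}{475} \approx -7.6063$)
$t{\left(k,s \right)} = -19 + k + s$ ($t{\left(k,s \right)} = \left(k + s\right) - 19 = -19 + k + s$)
$j + t{\left(H,-400 \right)} = 407745 - \frac{202638}{475} = \frac{193476237}{475}$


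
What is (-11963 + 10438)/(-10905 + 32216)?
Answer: -1525/21311 ≈ -0.071559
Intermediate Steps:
(-11963 + 10438)/(-10905 + 32216) = -1525/21311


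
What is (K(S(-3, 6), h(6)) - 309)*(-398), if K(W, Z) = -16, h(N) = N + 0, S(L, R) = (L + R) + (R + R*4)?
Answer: 129350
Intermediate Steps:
S(L, R) = L + 6*R (S(L, R) = (L + R) + (R + 4*R) = (L + R) + 5*R = L + 6*R)
h(N) = N
(K(S(-3, 6), h(6)) - 309)*(-398) = (-16 - 309)*(-398) = -325*(-398) = 129350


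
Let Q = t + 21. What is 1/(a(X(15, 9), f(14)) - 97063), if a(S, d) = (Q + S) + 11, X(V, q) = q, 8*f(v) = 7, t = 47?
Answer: -1/96975 ≈ -1.0312e-5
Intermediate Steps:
f(v) = 7/8 (f(v) = (1/8)*7 = 7/8)
Q = 68 (Q = 47 + 21 = 68)
a(S, d) = 79 + S (a(S, d) = (68 + S) + 11 = 79 + S)
1/(a(X(15, 9), f(14)) - 97063) = 1/((79 + 9) - 97063) = 1/(88 - 97063) = 1/(-96975) = -1/96975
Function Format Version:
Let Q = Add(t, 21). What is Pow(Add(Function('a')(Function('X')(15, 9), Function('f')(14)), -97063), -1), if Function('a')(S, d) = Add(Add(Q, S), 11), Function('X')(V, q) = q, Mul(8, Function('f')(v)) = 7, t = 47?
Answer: Rational(-1, 96975) ≈ -1.0312e-5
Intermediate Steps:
Function('f')(v) = Rational(7, 8) (Function('f')(v) = Mul(Rational(1, 8), 7) = Rational(7, 8))
Q = 68 (Q = Add(47, 21) = 68)
Function('a')(S, d) = Add(79, S) (Function('a')(S, d) = Add(Add(68, S), 11) = Add(79, S))
Pow(Add(Function('a')(Function('X')(15, 9), Function('f')(14)), -97063), -1) = Pow(Add(Add(79, 9), -97063), -1) = Pow(Add(88, -97063), -1) = Pow(-96975, -1) = Rational(-1, 96975)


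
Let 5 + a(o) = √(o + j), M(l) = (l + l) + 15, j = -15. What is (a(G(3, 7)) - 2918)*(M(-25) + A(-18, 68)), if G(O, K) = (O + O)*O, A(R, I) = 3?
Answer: 93536 - 32*√3 ≈ 93481.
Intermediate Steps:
G(O, K) = 2*O² (G(O, K) = (2*O)*O = 2*O²)
M(l) = 15 + 2*l (M(l) = 2*l + 15 = 15 + 2*l)
a(o) = -5 + √(-15 + o) (a(o) = -5 + √(o - 15) = -5 + √(-15 + o))
(a(G(3, 7)) - 2918)*(M(-25) + A(-18, 68)) = ((-5 + √(-15 + 2*3²)) - 2918)*((15 + 2*(-25)) + 3) = ((-5 + √(-15 + 2*9)) - 2918)*((15 - 50) + 3) = ((-5 + √(-15 + 18)) - 2918)*(-35 + 3) = ((-5 + √3) - 2918)*(-32) = (-2923 + √3)*(-32) = 93536 - 32*√3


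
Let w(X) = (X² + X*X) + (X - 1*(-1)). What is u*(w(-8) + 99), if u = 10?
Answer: 2200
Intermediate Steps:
w(X) = 1 + X + 2*X² (w(X) = (X² + X²) + (X + 1) = 2*X² + (1 + X) = 1 + X + 2*X²)
u*(w(-8) + 99) = 10*((1 - 8 + 2*(-8)²) + 99) = 10*((1 - 8 + 2*64) + 99) = 10*((1 - 8 + 128) + 99) = 10*(121 + 99) = 10*220 = 2200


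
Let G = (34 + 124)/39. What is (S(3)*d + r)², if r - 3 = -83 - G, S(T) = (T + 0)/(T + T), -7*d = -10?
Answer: 517608001/74529 ≈ 6945.1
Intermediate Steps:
d = 10/7 (d = -⅐*(-10) = 10/7 ≈ 1.4286)
S(T) = ½ (S(T) = T/((2*T)) = T*(1/(2*T)) = ½)
G = 158/39 (G = 158*(1/39) = 158/39 ≈ 4.0513)
r = -3278/39 (r = 3 + (-83 - 1*158/39) = 3 + (-83 - 158/39) = 3 - 3395/39 = -3278/39 ≈ -84.051)
(S(3)*d + r)² = ((½)*(10/7) - 3278/39)² = (5/7 - 3278/39)² = (-22751/273)² = 517608001/74529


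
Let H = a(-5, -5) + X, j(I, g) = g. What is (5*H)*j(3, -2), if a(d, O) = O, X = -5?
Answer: 100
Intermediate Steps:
H = -10 (H = -5 - 5 = -10)
(5*H)*j(3, -2) = (5*(-10))*(-2) = -50*(-2) = 100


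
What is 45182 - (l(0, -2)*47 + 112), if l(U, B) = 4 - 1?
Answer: 44929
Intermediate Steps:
l(U, B) = 3
45182 - (l(0, -2)*47 + 112) = 45182 - (3*47 + 112) = 45182 - (141 + 112) = 45182 - 1*253 = 45182 - 253 = 44929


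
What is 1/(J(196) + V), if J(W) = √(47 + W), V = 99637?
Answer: 99637/9927531526 - 9*√3/9927531526 ≈ 1.0035e-5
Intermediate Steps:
1/(J(196) + V) = 1/(√(47 + 196) + 99637) = 1/(√243 + 99637) = 1/(9*√3 + 99637) = 1/(99637 + 9*√3)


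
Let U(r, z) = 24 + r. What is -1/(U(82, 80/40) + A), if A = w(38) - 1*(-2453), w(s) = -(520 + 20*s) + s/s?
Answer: -1/1280 ≈ -0.00078125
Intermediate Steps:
w(s) = -519 - 20*s (w(s) = -20*(26 + s) + 1 = (-520 - 20*s) + 1 = -519 - 20*s)
A = 1174 (A = (-519 - 20*38) - 1*(-2453) = (-519 - 760) + 2453 = -1279 + 2453 = 1174)
-1/(U(82, 80/40) + A) = -1/((24 + 82) + 1174) = -1/(106 + 1174) = -1/1280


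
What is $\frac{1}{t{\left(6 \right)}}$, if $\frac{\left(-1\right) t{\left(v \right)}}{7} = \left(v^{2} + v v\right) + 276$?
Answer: $- \frac{1}{2436} \approx -0.00041051$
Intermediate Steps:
$t{\left(v \right)} = -1932 - 14 v^{2}$ ($t{\left(v \right)} = - 7 \left(\left(v^{2} + v v\right) + 276\right) = - 7 \left(\left(v^{2} + v^{2}\right) + 276\right) = - 7 \left(2 v^{2} + 276\right) = - 7 \left(276 + 2 v^{2}\right) = -1932 - 14 v^{2}$)
$\frac{1}{t{\left(6 \right)}} = \frac{1}{-1932 - 14 \cdot 6^{2}} = \frac{1}{-1932 - 504} = \frac{1}{-2436} = - \frac{1}{2436}$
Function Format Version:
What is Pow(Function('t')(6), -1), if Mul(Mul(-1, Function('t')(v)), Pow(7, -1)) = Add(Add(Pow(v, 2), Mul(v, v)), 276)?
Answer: Rational(-1, 2436) ≈ -0.00041051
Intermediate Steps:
Function('t')(v) = Add(-1932, Mul(-14, Pow(v, 2))) (Function('t')(v) = Mul(-7, Add(Add(Pow(v, 2), Mul(v, v)), 276)) = Mul(-7, Add(Add(Pow(v, 2), Pow(v, 2)), 276)) = Mul(-7, Add(Mul(2, Pow(v, 2)), 276)) = Mul(-7, Add(276, Mul(2, Pow(v, 2)))) = Add(-1932, Mul(-14, Pow(v, 2))))
Pow(Function('t')(6), -1) = Pow(Add(-1932, Mul(-14, Pow(6, 2))), -1) = Pow(Add(-1932, Mul(-14, 36)), -1) = Pow(Add(-1932, -504), -1) = Pow(-2436, -1) = Rational(-1, 2436)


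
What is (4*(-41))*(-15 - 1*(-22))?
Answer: -1148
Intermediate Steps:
(4*(-41))*(-15 - 1*(-22)) = -164*(-15 + 22) = -164*7 = -1148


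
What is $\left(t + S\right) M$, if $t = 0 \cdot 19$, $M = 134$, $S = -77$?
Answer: $-10318$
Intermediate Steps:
$t = 0$
$\left(t + S\right) M = \left(0 - 77\right) 134 = \left(-77\right) 134 = -10318$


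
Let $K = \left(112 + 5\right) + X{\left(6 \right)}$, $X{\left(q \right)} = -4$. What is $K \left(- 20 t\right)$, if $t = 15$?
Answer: $-33900$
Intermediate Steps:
$K = 113$ ($K = \left(112 + 5\right) - 4 = 117 - 4 = 113$)
$K \left(- 20 t\right) = 113 \left(\left(-20\right) 15\right) = 113 \left(-300\right) = -33900$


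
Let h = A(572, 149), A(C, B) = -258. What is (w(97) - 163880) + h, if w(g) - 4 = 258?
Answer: -163876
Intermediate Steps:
w(g) = 262 (w(g) = 4 + 258 = 262)
h = -258
(w(97) - 163880) + h = (262 - 163880) - 258 = -163618 - 258 = -163876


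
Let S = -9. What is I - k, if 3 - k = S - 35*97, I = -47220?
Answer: -50627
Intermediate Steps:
k = 3407 (k = 3 - (-9 - 35*97) = 3 - (-9 - 3395) = 3 - 1*(-3404) = 3 + 3404 = 3407)
I - k = -47220 - 1*3407 = -47220 - 3407 = -50627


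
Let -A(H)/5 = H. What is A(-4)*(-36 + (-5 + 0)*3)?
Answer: -1020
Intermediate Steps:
A(H) = -5*H
A(-4)*(-36 + (-5 + 0)*3) = (-5*(-4))*(-36 + (-5 + 0)*3) = 20*(-36 - 5*3) = 20*(-36 - 15) = 20*(-51) = -1020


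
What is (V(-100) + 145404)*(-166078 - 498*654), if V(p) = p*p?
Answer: -76423025080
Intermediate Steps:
V(p) = p²
(V(-100) + 145404)*(-166078 - 498*654) = ((-100)² + 145404)*(-166078 - 498*654) = (10000 + 145404)*(-166078 - 325692) = 155404*(-491770) = -76423025080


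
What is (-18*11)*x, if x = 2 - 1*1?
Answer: -198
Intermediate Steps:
x = 1 (x = 2 - 1 = 1)
(-18*11)*x = -18*11*1 = -198*1 = -198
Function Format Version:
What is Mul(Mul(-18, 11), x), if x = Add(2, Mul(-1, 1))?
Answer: -198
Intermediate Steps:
x = 1 (x = Add(2, -1) = 1)
Mul(Mul(-18, 11), x) = Mul(Mul(-18, 11), 1) = Mul(-198, 1) = -198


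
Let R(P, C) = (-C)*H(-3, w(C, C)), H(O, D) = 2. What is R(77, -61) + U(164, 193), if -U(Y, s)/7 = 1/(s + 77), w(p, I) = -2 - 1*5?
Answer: 32933/270 ≈ 121.97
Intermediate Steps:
w(p, I) = -7 (w(p, I) = -2 - 5 = -7)
U(Y, s) = -7/(77 + s) (U(Y, s) = -7/(s + 77) = -7/(77 + s))
R(P, C) = -2*C (R(P, C) = -C*2 = -2*C)
R(77, -61) + U(164, 193) = -2*(-61) - 7/(77 + 193) = 122 - 7/270 = 32933/270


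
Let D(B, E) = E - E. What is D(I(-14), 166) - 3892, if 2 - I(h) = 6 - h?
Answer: -3892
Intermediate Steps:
I(h) = -4 + h (I(h) = 2 - (6 - h) = 2 + (-6 + h) = -4 + h)
D(B, E) = 0
D(I(-14), 166) - 3892 = 0 - 3892 = -3892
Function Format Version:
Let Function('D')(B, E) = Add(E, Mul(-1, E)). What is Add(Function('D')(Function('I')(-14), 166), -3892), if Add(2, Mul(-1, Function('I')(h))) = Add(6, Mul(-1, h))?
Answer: -3892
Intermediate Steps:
Function('I')(h) = Add(-4, h) (Function('I')(h) = Add(2, Mul(-1, Add(6, Mul(-1, h)))) = Add(2, Add(-6, h)) = Add(-4, h))
Function('D')(B, E) = 0
Add(Function('D')(Function('I')(-14), 166), -3892) = Add(0, -3892) = -3892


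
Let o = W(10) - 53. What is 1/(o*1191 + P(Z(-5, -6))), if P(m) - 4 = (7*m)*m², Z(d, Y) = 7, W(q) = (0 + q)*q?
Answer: 1/58382 ≈ 1.7129e-5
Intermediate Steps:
W(q) = q² (W(q) = q*q = q²)
P(m) = 4 + 7*m³ (P(m) = 4 + (7*m)*m² = 4 + 7*m³)
o = 47 (o = 10² - 53 = 100 - 53 = 47)
1/(o*1191 + P(Z(-5, -6))) = 1/(47*1191 + (4 + 7*7³)) = 1/(55977 + (4 + 7*343)) = 1/(55977 + (4 + 2401)) = 1/(55977 + 2405) = 1/58382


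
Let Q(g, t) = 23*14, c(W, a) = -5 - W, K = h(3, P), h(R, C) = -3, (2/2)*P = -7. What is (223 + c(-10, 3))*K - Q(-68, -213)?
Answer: -1006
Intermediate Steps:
P = -7
K = -3
Q(g, t) = 322
(223 + c(-10, 3))*K - Q(-68, -213) = (223 + (-5 - 1*(-10)))*(-3) - 1*322 = (223 + (-5 + 10))*(-3) - 322 = (223 + 5)*(-3) - 322 = 228*(-3) - 322 = -684 - 322 = -1006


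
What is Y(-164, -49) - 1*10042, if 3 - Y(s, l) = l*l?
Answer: -12440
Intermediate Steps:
Y(s, l) = 3 - l**2 (Y(s, l) = 3 - l*l = 3 - l**2)
Y(-164, -49) - 1*10042 = (3 - 1*(-49)**2) - 1*10042 = (3 - 1*2401) - 10042 = (3 - 2401) - 10042 = -2398 - 10042 = -12440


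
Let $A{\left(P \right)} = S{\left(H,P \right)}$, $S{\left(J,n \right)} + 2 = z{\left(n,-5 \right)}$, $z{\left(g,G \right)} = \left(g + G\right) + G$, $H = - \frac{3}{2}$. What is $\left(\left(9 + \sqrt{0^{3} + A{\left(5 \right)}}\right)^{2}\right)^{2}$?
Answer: $\left(9 + i \sqrt{7}\right)^{4} \approx 3208.0 + 7048.3 i$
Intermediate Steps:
$H = - \frac{3}{2}$ ($H = \left(-3\right) \frac{1}{2} = - \frac{3}{2} \approx -1.5$)
$z{\left(g,G \right)} = g + 2 G$ ($z{\left(g,G \right)} = \left(G + g\right) + G = g + 2 G$)
$S{\left(J,n \right)} = -12 + n$ ($S{\left(J,n \right)} = -2 + \left(n + 2 \left(-5\right)\right) = -2 + \left(n - 10\right) = -2 + \left(-10 + n\right) = -12 + n$)
$A{\left(P \right)} = -12 + P$
$\left(\left(9 + \sqrt{0^{3} + A{\left(5 \right)}}\right)^{2}\right)^{2} = \left(\left(9 + \sqrt{0^{3} + \left(-12 + 5\right)}\right)^{2}\right)^{2} = \left(\left(9 + \sqrt{0 - 7}\right)^{2}\right)^{2} = \left(\left(9 + \sqrt{-7}\right)^{2}\right)^{2} = \left(\left(9 + i \sqrt{7}\right)^{2}\right)^{2} = \left(9 + i \sqrt{7}\right)^{4}$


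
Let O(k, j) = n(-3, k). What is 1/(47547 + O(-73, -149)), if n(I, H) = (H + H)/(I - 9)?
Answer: 6/285355 ≈ 2.1026e-5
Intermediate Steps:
n(I, H) = 2*H/(-9 + I) (n(I, H) = (2*H)/(-9 + I) = 2*H/(-9 + I))
O(k, j) = -k/6 (O(k, j) = 2*k/(-9 - 3) = 2*k/(-12) = 2*k*(-1/12) = -k/6)
1/(47547 + O(-73, -149)) = 1/(47547 - 1/6*(-73)) = 1/(47547 + 73/6) = 1/(285355/6) = 6/285355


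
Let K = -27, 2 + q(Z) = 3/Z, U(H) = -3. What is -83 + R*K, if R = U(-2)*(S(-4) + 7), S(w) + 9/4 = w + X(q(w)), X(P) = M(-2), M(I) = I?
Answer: -737/4 ≈ -184.25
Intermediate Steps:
q(Z) = -2 + 3/Z
X(P) = -2
S(w) = -17/4 + w (S(w) = -9/4 + (w - 2) = -9/4 + (-2 + w) = -17/4 + w)
R = 15/4 (R = -3*((-17/4 - 4) + 7) = -3*(-33/4 + 7) = -3*(-5/4) = 15/4 ≈ 3.7500)
-83 + R*K = -83 + (15/4)*(-27) = -83 - 405/4 = -737/4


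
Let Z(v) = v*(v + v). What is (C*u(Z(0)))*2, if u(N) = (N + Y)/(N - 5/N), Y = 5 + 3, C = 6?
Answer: 0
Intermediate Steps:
Z(v) = 2*v² (Z(v) = v*(2*v) = 2*v²)
Y = 8
u(N) = (8 + N)/(N - 5/N) (u(N) = (N + 8)/(N - 5/N) = (8 + N)/(N - 5/N))
(C*u(Z(0)))*2 = (6*((2*0²)*(8 + 2*0²)/(-5 + (2*0²)²)))*2 = (6*((2*0)*(8 + 2*0)/(-5 + (2*0)²)))*2 = (6*(0*(8 + 0)/(-5 + 0²)))*2 = (6*(0*8/(-5 + 0)))*2 = (6*(0*8/(-5)))*2 = (6*(0*(-⅕)*8))*2 = (6*0)*2 = 0*2 = 0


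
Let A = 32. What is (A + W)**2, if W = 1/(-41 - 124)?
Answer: 27867841/27225 ≈ 1023.6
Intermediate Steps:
W = -1/165 (W = 1/(-165) = -1/165 ≈ -0.0060606)
(A + W)**2 = (32 - 1/165)**2 = (5279/165)**2 = 27867841/27225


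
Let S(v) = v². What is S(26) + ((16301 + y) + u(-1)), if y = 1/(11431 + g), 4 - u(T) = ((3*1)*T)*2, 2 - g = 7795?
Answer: 61798707/3638 ≈ 16987.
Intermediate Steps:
g = -7793 (g = 2 - 1*7795 = 2 - 7795 = -7793)
u(T) = 4 - 6*T (u(T) = 4 - (3*1)*T*2 = 4 - 3*T*2 = 4 - 6*T)
y = 1/3638 (y = 1/(11431 - 7793) = 1/3638 ≈ 0.00027488)
S(26) + ((16301 + y) + u(-1)) = 26² + ((16301 + 1/3638) + (4 - 6*(-1))) = 676 + (59303039/3638 + (4 + 6)) = 676 + (59303039/3638 + 10) = 676 + 59339419/3638 = 61798707/3638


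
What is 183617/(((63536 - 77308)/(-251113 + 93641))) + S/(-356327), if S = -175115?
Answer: 2575758090193257/1226833861 ≈ 2.0995e+6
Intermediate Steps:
183617/(((63536 - 77308)/(-251113 + 93641))) + S/(-356327) = 183617/(((63536 - 77308)/(-251113 + 93641))) - 175115/(-356327) = 183617/((-13772/(-157472))) - 175115*(-1/356327) = 183617/((-13772*(-1/157472))) + 175115/356327 = 183617/(3443/39368) + 175115/356327 = 183617*(39368/3443) + 175115/356327 = 7228634056/3443 + 175115/356327 = 2575758090193257/1226833861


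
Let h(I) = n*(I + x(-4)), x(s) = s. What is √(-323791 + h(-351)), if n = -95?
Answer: I*√290066 ≈ 538.58*I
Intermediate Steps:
h(I) = 380 - 95*I (h(I) = -95*(I - 4) = -95*(-4 + I) = 380 - 95*I)
√(-323791 + h(-351)) = √(-323791 + (380 - 95*(-351))) = √(-323791 + (380 + 33345)) = √(-323791 + 33725) = √(-290066) = I*√290066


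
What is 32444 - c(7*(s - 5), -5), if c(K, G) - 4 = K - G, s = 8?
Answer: 32414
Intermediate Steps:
c(K, G) = 4 + K - G (c(K, G) = 4 + (K - G) = 4 + K - G)
32444 - c(7*(s - 5), -5) = 32444 - (4 + 7*(8 - 5) - 1*(-5)) = 32444 - (4 + 7*3 + 5) = 32444 - (4 + 21 + 5) = 32444 - 1*30 = 32444 - 30 = 32414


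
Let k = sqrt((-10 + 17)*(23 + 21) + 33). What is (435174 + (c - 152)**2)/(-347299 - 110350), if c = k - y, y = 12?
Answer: -462411/457649 + 328*sqrt(341)/457649 ≈ -0.99717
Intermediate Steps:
k = sqrt(341) (k = sqrt(7*44 + 33) = sqrt(308 + 33) = sqrt(341) ≈ 18.466)
c = -12 + sqrt(341) (c = sqrt(341) - 1*12 = sqrt(341) - 12 = -12 + sqrt(341) ≈ 6.4662)
(435174 + (c - 152)**2)/(-347299 - 110350) = (435174 + ((-12 + sqrt(341)) - 152)**2)/(-347299 - 110350) = (435174 + (-164 + sqrt(341))**2)/(-457649) = (435174 + (-164 + sqrt(341))**2)*(-1/457649) = -15006/15781 - (-164 + sqrt(341))**2/457649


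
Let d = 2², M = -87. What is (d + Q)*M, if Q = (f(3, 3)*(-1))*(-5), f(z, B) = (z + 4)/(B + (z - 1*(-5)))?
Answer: -6873/11 ≈ -624.82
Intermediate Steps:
f(z, B) = (4 + z)/(5 + B + z) (f(z, B) = (4 + z)/(B + (z + 5)) = (4 + z)/(B + (5 + z)) = (4 + z)/(5 + B + z))
d = 4
Q = 35/11 (Q = (((4 + 3)/(5 + 3 + 3))*(-1))*(-5) = ((7/11)*(-1))*(-5) = -7/11*(-5) = 35/11 ≈ 3.1818)
(d + Q)*M = (4 + 35/11)*(-87) = (79/11)*(-87) = -6873/11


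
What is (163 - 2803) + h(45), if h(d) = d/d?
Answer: -2639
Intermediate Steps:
h(d) = 1
(163 - 2803) + h(45) = (163 - 2803) + 1 = -2640 + 1 = -2639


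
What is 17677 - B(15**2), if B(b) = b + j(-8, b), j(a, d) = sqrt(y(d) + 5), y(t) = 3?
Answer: 17452 - 2*sqrt(2) ≈ 17449.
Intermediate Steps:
j(a, d) = 2*sqrt(2) (j(a, d) = sqrt(3 + 5) = sqrt(8) = 2*sqrt(2))
B(b) = b + 2*sqrt(2)
17677 - B(15**2) = 17677 - (15**2 + 2*sqrt(2)) = 17677 - (225 + 2*sqrt(2)) = 17677 + (-225 - 2*sqrt(2)) = 17452 - 2*sqrt(2)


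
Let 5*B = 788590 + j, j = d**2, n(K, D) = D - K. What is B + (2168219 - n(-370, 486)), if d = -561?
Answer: 11940126/5 ≈ 2.3880e+6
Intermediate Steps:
j = 314721 (j = (-561)**2 = 314721)
B = 1103311/5 (B = (788590 + 314721)/5 = (1/5)*1103311 = 1103311/5 ≈ 2.2066e+5)
B + (2168219 - n(-370, 486)) = 1103311/5 + (2168219 - (486 - 1*(-370))) = 1103311/5 + (2168219 - (486 + 370)) = 1103311/5 + (2168219 - 1*856) = 1103311/5 + (2168219 - 856) = 1103311/5 + 2167363 = 11940126/5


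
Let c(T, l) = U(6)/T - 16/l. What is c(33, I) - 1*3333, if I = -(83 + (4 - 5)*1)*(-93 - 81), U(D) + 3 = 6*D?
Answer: -11885248/3567 ≈ -3332.0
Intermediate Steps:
U(D) = -3 + 6*D
I = 14268 (I = -(83 - 1*1)*(-174) = -(83 - 1)*(-174) = -82*(-174) = -1*(-14268) = 14268)
c(T, l) = -16/l + 33/T (c(T, l) = (-3 + 6*6)/T - 16/l = (-3 + 36)/T - 16/l = 33/T - 16/l = -16/l + 33/T)
c(33, I) - 1*3333 = (-16/14268 + 33/33) - 1*3333 = (-16*1/14268 + 33*(1/33)) - 3333 = (-4/3567 + 1) - 3333 = 3563/3567 - 3333 = -11885248/3567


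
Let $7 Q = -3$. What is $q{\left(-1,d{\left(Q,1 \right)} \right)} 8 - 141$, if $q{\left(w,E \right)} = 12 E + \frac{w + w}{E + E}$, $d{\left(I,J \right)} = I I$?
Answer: $- \frac{73613}{441} \approx -166.92$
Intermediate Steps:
$Q = - \frac{3}{7}$ ($Q = \frac{1}{7} \left(-3\right) = - \frac{3}{7} \approx -0.42857$)
$d{\left(I,J \right)} = I^{2}$
$q{\left(w,E \right)} = 12 E + \frac{w}{E}$ ($q{\left(w,E \right)} = 12 E + \frac{2 w}{2 E} = 12 E + 2 w \frac{1}{2 E} = 12 E + \frac{w}{E}$)
$q{\left(-1,d{\left(Q,1 \right)} \right)} 8 - 141 = \left(12 \left(- \frac{3}{7}\right)^{2} - \frac{1}{\left(- \frac{3}{7}\right)^{2}}\right) 8 - 141 = \left(12 \cdot \frac{9}{49} - \frac{1}{\frac{9}{49}}\right) 8 - 141 = \left(\frac{108}{49} - \frac{49}{9}\right) 8 - 141 = \left(- \frac{1429}{441}\right) 8 - 141 = - \frac{11432}{441} - 141 = - \frac{73613}{441}$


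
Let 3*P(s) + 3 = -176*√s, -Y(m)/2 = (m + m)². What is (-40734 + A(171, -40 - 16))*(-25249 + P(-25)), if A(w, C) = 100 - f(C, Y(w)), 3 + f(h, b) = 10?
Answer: 1026185250 + 11921360*I ≈ 1.0262e+9 + 1.1921e+7*I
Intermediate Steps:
Y(m) = -8*m² (Y(m) = -2*(m + m)² = -2*4*m² = -8*m²)
f(h, b) = 7 (f(h, b) = -3 + 10 = 7)
A(w, C) = 93 (A(w, C) = 100 - 1*7 = 100 - 7 = 93)
P(s) = -1 - 176*√s/3 (P(s) = -1 + (-176*√s)/3 = -1 - 176*√s/3)
(-40734 + A(171, -40 - 16))*(-25249 + P(-25)) = (-40734 + 93)*(-25249 + (-1 - 880*I/3)) = -40641*(-25249 + (-1 - 880*I/3)) = -40641*(-25250 - 880*I/3) = 1026185250 + 11921360*I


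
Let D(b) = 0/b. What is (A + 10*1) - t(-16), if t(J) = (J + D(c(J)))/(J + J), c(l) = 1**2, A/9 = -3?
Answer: -35/2 ≈ -17.500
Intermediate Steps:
A = -27 (A = 9*(-3) = -27)
c(l) = 1
D(b) = 0
t(J) = 1/2 (t(J) = (J + 0)/(J + J) = J/((2*J)) = J*(1/(2*J)) = 1/2)
(A + 10*1) - t(-16) = (-27 + 10*1) - 1*1/2 = (-27 + 10) - 1/2 = -17 - 1/2 = -35/2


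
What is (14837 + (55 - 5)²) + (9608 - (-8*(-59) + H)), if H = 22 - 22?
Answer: 26473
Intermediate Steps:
H = 0
(14837 + (55 - 5)²) + (9608 - (-8*(-59) + H)) = (14837 + (55 - 5)²) + (9608 - (-8*(-59) + 0)) = (14837 + 50²) + (9608 - (472 + 0)) = (14837 + 2500) + (9608 - 1*472) = 17337 + (9608 - 472) = 17337 + 9136 = 26473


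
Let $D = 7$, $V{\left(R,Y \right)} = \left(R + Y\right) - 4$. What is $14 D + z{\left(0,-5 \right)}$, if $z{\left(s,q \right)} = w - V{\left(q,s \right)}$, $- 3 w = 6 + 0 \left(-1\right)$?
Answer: $105$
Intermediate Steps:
$V{\left(R,Y \right)} = -4 + R + Y$
$w = -2$ ($w = - \frac{6 + 0 \left(-1\right)}{3} = - \frac{6 + 0}{3} = \left(- \frac{1}{3}\right) 6 = -2$)
$z{\left(s,q \right)} = 2 - q - s$ ($z{\left(s,q \right)} = -2 - \left(-4 + q + s\right) = 2 - q - s$)
$14 D + z{\left(0,-5 \right)} = 14 \cdot 7 - -7 = 98 + \left(2 + 5 + 0\right) = 98 + 7 = 105$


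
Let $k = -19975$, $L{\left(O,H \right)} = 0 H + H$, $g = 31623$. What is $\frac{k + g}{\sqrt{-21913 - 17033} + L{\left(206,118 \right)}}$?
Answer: $\frac{687232}{26435} - \frac{5824 i \sqrt{38946}}{26435} \approx 25.997 - 43.478 i$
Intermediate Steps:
$L{\left(O,H \right)} = H$ ($L{\left(O,H \right)} = 0 + H = H$)
$\frac{k + g}{\sqrt{-21913 - 17033} + L{\left(206,118 \right)}} = \frac{-19975 + 31623}{\sqrt{-21913 - 17033} + 118} = \frac{11648}{\sqrt{-38946} + 118} = \frac{11648}{i \sqrt{38946} + 118} = \frac{11648}{118 + i \sqrt{38946}}$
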